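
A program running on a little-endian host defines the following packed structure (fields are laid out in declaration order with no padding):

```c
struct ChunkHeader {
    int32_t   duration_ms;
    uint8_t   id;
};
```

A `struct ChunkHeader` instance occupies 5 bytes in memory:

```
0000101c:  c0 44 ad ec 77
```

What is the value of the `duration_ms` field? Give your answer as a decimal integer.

-324188992

`duration_ms` is the first field, at byte offset 0, occupying 4 bytes.
Bytes at offsets 0..3: C0 44 AD EC.
Little-endian: lowest address holds the least-significant byte.
Reassemble most-significant byte first: EC AD 44 C0 → 0xECAD44C0.
Top bit is set, so as a signed 32-bit value this is 0xECAD44C0 − 2^32 = -324188992.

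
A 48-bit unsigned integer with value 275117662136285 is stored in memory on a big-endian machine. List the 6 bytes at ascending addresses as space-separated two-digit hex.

275117662136285 in hexadecimal, padded to 48 bits, is 0xFA37D285E7DD.
Split into bytes (most-significant first): FA 37 D2 85 E7 DD.
Big-endian: lowest address holds the most-significant byte.
So the memory order matches the most-significant-first order: FA 37 D2 85 E7 DD.

FA 37 D2 85 E7 DD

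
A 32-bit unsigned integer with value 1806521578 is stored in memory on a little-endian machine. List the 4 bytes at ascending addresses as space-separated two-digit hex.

EA 54 AD 6B

1806521578 in hexadecimal, padded to 32 bits, is 0x6BAD54EA.
Split into bytes (most-significant first): 6B AD 54 EA.
Little-endian: lowest address holds the least-significant byte.
So at ascending addresses the bytes are EA 54 AD 6B.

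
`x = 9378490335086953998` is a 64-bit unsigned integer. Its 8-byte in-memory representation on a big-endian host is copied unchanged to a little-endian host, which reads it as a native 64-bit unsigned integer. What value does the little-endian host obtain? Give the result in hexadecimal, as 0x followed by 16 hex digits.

9378490335086953998 in 64-bit hexadecimal is 0x82271745384AC60E.
Stored big-endian, the bytes at ascending addresses are 82 27 17 45 38 4A C6 0E.
Read back as little-endian, the first byte is least significant, giving 0x0EC64A3845172782.

0x0EC64A3845172782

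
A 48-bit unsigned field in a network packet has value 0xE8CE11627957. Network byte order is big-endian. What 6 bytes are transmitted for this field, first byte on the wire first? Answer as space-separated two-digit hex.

E8 CE 11 62 79 57

Split into bytes (most-significant first): E8 CE 11 62 79 57.
In big-endian order the high byte comes first in memory.
So the memory order matches the most-significant-first order: E8 CE 11 62 79 57.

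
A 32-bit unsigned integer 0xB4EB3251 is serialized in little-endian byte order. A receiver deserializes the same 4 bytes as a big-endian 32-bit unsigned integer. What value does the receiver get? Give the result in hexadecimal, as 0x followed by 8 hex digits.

Stored little-endian, the bytes at ascending addresses are 51 32 EB B4.
Read back as big-endian, the last byte is least significant, giving 0x5132EBB4.

0x5132EBB4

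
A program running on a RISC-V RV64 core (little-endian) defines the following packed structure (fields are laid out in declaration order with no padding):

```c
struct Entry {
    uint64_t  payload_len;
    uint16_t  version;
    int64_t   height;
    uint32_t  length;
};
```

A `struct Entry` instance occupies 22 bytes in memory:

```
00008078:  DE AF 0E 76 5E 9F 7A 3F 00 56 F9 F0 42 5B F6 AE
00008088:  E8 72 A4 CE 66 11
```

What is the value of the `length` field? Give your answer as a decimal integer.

291950244

`length` follows `payload_len` (8 B), `version` (2 B), `height` (8 B), so it starts at offset 8 + 2 + 8 = 18 and occupies 4 bytes.
Bytes at offsets 18..21: A4 CE 66 11.
Little-endian: lowest address holds the least-significant byte.
Reassemble most-significant byte first: 11 66 CE A4 → 0x1166CEA4.
0x1166CEA4 = 291950244.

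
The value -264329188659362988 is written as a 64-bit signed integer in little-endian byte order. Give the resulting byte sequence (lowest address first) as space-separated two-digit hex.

Two's complement of -264329188659362988 in 64 bits: 264329188659362988 = 0x03AB15FF21CEFCAC; invert → 0xFC54EA00DE310353; add 1 → 0xFC54EA00DE310354.
Split into bytes (most-significant first): FC 54 EA 00 DE 31 03 54.
Little-endian: lowest address holds the least-significant byte.
So at ascending addresses the bytes are 54 03 31 DE 00 EA 54 FC.

54 03 31 DE 00 EA 54 FC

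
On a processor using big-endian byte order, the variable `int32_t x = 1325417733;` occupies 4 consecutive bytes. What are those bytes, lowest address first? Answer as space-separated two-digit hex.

4F 00 45 05

1325417733 in hexadecimal, padded to 32 bits, is 0x4F004505.
Split into bytes (most-significant first): 4F 00 45 05.
Big-endian stores the most-significant byte at the lowest address.
So the memory order matches the most-significant-first order: 4F 00 45 05.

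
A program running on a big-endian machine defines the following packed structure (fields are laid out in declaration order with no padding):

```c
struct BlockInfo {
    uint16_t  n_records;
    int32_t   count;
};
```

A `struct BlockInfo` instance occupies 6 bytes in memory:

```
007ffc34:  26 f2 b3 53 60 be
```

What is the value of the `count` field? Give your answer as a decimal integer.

`count` follows `n_records` (2 bytes), so it starts at byte offset 2 and occupies 4 bytes.
Bytes at offsets 2..5: B3 53 60 BE.
Big-endian: lowest address holds the most-significant byte.
The bytes are already most-significant first: 0xB35360BE.
Top bit is set, so as a signed 32-bit value this is 0xB35360BE − 2^32 = -1286381378.

-1286381378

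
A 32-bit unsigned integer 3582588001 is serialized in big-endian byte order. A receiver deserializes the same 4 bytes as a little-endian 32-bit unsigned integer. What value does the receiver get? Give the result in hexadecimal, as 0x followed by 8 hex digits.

3582588001 in 32-bit hexadecimal is 0xD589F461.
Stored big-endian, the bytes at ascending addresses are D5 89 F4 61.
Read back as little-endian, the first byte is least significant, giving 0x61F489D5.

0x61F489D5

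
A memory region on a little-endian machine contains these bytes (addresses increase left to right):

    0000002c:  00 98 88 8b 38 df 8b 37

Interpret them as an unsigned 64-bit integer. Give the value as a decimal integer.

4002538127800965120

Little-endian: lowest address holds the least-significant byte.
Reassemble most-significant byte first: 37 8B DF 38 8B 88 98 00 → 0x378BDF388B889800.
0x378BDF388B889800 = 4002538127800965120.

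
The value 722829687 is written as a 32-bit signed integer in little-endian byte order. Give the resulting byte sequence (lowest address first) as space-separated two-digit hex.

77 81 15 2B

722829687 in hexadecimal, padded to 32 bits, is 0x2B158177.
Split into bytes (most-significant first): 2B 15 81 77.
Little-endian: lowest address holds the least-significant byte.
So at ascending addresses the bytes are 77 81 15 2B.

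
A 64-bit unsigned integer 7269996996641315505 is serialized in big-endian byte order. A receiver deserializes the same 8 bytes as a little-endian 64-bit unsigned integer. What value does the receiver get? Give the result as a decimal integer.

12779797470191805540

7269996996641315505 in 64-bit hexadecimal is 0x64E437C016F65AB1.
Stored big-endian, the bytes at ascending addresses are 64 E4 37 C0 16 F6 5A B1.
Read back as little-endian, the first byte is least significant, giving 0xB15AF616C037E464.
0xB15AF616C037E464 = 12779797470191805540.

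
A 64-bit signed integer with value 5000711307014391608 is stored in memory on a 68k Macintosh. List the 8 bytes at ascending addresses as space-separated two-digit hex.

5000711307014391608 in hexadecimal, padded to 64 bits, is 0x4566187056DF4738.
Split into bytes (most-significant first): 45 66 18 70 56 DF 47 38.
In big-endian order the high byte comes first in memory.
So the memory order matches the most-significant-first order: 45 66 18 70 56 DF 47 38.

45 66 18 70 56 DF 47 38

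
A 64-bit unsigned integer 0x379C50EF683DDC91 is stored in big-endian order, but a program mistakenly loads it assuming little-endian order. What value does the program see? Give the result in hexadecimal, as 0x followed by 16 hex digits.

Stored big-endian, the bytes at ascending addresses are 37 9C 50 EF 68 3D DC 91.
Read back as little-endian, the first byte is least significant, giving 0x91DC3D68EF509C37.

0x91DC3D68EF509C37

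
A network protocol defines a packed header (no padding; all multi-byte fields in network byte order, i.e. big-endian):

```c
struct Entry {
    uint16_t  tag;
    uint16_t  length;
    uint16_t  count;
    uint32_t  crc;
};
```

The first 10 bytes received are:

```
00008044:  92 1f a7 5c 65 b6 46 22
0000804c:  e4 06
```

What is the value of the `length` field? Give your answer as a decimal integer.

`length` follows `tag` (2 bytes), so it starts at byte offset 2 and occupies 2 bytes.
Bytes at offsets 2..3: A7 5C.
Big-endian: lowest address holds the most-significant byte.
The bytes are already most-significant first: 0xA75C.
0xA75C = 42844.

42844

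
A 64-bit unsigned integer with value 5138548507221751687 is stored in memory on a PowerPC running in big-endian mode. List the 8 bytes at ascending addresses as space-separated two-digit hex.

47 4F CA A4 62 10 F7 87

5138548507221751687 in hexadecimal, padded to 64 bits, is 0x474FCAA46210F787.
Split into bytes (most-significant first): 47 4F CA A4 62 10 F7 87.
Big-endian: lowest address holds the most-significant byte.
So the memory order matches the most-significant-first order: 47 4F CA A4 62 10 F7 87.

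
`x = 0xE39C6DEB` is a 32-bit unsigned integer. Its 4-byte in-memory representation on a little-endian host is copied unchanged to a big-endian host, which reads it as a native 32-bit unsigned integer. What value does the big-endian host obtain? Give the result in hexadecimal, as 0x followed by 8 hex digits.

0xEB6D9CE3

Stored little-endian, the bytes at ascending addresses are EB 6D 9C E3.
Read back as big-endian, the last byte is least significant, giving 0xEB6D9CE3.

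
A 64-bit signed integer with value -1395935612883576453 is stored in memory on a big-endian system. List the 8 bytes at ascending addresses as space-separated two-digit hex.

EC A0 A3 F4 C0 C1 D9 7B

Two's complement of -1395935612883576453 in 64 bits: 1395935612883576453 = 0x135F5C0B3F3E2685; invert → 0xECA0A3F4C0C1D97A; add 1 → 0xECA0A3F4C0C1D97B.
Split into bytes (most-significant first): EC A0 A3 F4 C0 C1 D9 7B.
Big-endian: lowest address holds the most-significant byte.
So the memory order matches the most-significant-first order: EC A0 A3 F4 C0 C1 D9 7B.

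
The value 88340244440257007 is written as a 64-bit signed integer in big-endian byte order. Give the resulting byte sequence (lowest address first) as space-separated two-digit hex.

01 39 D8 FB F9 3B 91 EF

88340244440257007 in hexadecimal, padded to 64 bits, is 0x0139D8FBF93B91EF.
Split into bytes (most-significant first): 01 39 D8 FB F9 3B 91 EF.
Big-endian stores the most-significant byte at the lowest address.
So the memory order matches the most-significant-first order: 01 39 D8 FB F9 3B 91 EF.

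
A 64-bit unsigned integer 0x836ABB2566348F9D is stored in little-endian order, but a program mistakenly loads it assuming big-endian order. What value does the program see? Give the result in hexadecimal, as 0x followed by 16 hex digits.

0x9D8F346625BB6A83

Stored little-endian, the bytes at ascending addresses are 9D 8F 34 66 25 BB 6A 83.
Read back as big-endian, the last byte is least significant, giving 0x9D8F346625BB6A83.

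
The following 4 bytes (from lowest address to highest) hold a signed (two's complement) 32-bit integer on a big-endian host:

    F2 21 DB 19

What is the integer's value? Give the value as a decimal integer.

Big-endian stores the most-significant byte at the lowest address.
The bytes are already most-significant first: 0xF221DB19.
Top bit is set, so as a signed 32-bit value this is 0xF221DB19 − 2^32 = -232662247.

-232662247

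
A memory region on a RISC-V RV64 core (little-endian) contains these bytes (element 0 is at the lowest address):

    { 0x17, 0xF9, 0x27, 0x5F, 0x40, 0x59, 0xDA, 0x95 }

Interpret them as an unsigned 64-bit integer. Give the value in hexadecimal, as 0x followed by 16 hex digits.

Little-endian stores the least-significant byte at the lowest address.
Reassemble most-significant byte first: 95 DA 59 40 5F 27 F9 17 → 0x95DA59405F27F917.

0x95DA59405F27F917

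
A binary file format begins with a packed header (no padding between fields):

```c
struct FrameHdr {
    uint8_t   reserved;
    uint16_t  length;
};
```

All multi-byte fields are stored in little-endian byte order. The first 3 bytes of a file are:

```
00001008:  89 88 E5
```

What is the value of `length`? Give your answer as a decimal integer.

`length` follows `reserved` (1 byte), so it starts at byte offset 1 and occupies 2 bytes.
Bytes at offsets 1..2: 88 E5.
Little-endian stores the least-significant byte at the lowest address.
Reassemble most-significant byte first: E5 88 → 0xE588.
0xE588 = 58760.

58760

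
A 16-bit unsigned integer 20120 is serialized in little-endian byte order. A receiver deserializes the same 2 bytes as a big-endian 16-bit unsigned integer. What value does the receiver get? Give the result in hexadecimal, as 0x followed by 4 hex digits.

0x984E

20120 in 16-bit hexadecimal is 0x4E98.
Stored little-endian, the bytes at ascending addresses are 98 4E.
Read back as big-endian, the last byte is least significant, giving 0x984E.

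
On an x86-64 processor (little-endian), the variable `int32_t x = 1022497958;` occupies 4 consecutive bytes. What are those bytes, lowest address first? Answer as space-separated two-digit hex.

1022497958 in hexadecimal, padded to 32 bits, is 0x3CF214A6.
Split into bytes (most-significant first): 3C F2 14 A6.
Little-endian stores the least-significant byte at the lowest address.
So at ascending addresses the bytes are A6 14 F2 3C.

A6 14 F2 3C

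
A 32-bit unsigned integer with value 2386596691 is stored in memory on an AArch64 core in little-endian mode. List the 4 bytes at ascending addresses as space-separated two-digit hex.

2386596691 in hexadecimal, padded to 32 bits, is 0x8E409353.
Split into bytes (most-significant first): 8E 40 93 53.
In little-endian order the low byte comes first in memory.
So at ascending addresses the bytes are 53 93 40 8E.

53 93 40 8E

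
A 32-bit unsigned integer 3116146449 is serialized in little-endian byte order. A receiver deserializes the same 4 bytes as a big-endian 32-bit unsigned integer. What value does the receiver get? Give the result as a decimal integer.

295681209

3116146449 in 32-bit hexadecimal is 0xB9BC9F11.
Stored little-endian, the bytes at ascending addresses are 11 9F BC B9.
Read back as big-endian, the last byte is least significant, giving 0x119FBCB9.
0x119FBCB9 = 295681209.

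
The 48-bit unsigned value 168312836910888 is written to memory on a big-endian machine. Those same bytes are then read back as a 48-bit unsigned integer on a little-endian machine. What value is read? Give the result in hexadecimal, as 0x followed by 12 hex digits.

168312836910888 in 48-bit hexadecimal is 0x991462DAEF28.
Stored big-endian, the bytes at ascending addresses are 99 14 62 DA EF 28.
Read back as little-endian, the first byte is least significant, giving 0x28EFDA621499.

0x28EFDA621499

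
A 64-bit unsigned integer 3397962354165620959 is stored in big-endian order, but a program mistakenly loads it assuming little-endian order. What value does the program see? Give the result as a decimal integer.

16077904583413475119

3397962354165620959 in 64-bit hexadecimal is 0x2F27FCC2083120DF.
Stored big-endian, the bytes at ascending addresses are 2F 27 FC C2 08 31 20 DF.
Read back as little-endian, the first byte is least significant, giving 0xDF203108C2FC272F.
0xDF203108C2FC272F = 16077904583413475119.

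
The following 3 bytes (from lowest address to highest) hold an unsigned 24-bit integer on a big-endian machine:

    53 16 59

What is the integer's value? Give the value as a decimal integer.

5445209

Big-endian: lowest address holds the most-significant byte.
The bytes are already most-significant first: 0x531659.
0x531659 = 5445209.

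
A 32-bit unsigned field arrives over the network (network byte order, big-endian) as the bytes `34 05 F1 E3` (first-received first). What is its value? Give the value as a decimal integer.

Big-endian stores the most-significant byte at the lowest address.
The bytes are already most-significant first: 0x3405F1E3.
0x3405F1E3 = 872804835.

872804835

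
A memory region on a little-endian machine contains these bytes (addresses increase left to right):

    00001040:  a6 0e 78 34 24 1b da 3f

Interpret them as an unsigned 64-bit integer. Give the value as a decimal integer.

4601019811625438886

Little-endian stores the least-significant byte at the lowest address.
Reassemble most-significant byte first: 3F DA 1B 24 34 78 0E A6 → 0x3FDA1B2434780EA6.
0x3FDA1B2434780EA6 = 4601019811625438886.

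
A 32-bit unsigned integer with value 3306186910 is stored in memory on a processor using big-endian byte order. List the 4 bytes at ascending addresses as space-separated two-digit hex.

3306186910 in hexadecimal, padded to 32 bits, is 0xC510689E.
Split into bytes (most-significant first): C5 10 68 9E.
Big-endian: lowest address holds the most-significant byte.
So the memory order matches the most-significant-first order: C5 10 68 9E.

C5 10 68 9E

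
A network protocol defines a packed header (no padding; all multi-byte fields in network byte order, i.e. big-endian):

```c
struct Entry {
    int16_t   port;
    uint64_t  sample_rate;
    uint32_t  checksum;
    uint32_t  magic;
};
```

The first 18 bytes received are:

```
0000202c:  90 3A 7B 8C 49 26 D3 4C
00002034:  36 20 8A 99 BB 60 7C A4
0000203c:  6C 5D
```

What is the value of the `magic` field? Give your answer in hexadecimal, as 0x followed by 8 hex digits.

0x7CA46C5D

`magic` follows `port` (2 B), `sample_rate` (8 B), `checksum` (4 B), so it starts at offset 2 + 8 + 4 = 14 and occupies 4 bytes.
Bytes at offsets 14..17: 7C A4 6C 5D.
Big-endian stores the most-significant byte at the lowest address.
The bytes are already most-significant first: 0x7CA46C5D.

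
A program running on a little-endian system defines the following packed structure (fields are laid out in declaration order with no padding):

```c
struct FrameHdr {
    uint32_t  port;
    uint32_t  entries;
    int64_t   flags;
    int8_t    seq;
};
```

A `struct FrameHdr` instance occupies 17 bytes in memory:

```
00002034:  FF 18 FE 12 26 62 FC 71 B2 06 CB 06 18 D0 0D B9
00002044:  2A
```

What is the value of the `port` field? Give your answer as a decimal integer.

318642431

`port` is the first field, at byte offset 0, occupying 4 bytes.
Bytes at offsets 0..3: FF 18 FE 12.
Little-endian stores the least-significant byte at the lowest address.
Reassemble most-significant byte first: 12 FE 18 FF → 0x12FE18FF.
0x12FE18FF = 318642431.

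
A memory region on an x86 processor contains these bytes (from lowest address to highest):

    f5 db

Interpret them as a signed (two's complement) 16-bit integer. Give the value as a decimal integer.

Little-endian: lowest address holds the least-significant byte.
Reassemble most-significant byte first: DB F5 → 0xDBF5.
Top bit is set, so as a signed 16-bit value this is 0xDBF5 − 2^16 = -9227.

-9227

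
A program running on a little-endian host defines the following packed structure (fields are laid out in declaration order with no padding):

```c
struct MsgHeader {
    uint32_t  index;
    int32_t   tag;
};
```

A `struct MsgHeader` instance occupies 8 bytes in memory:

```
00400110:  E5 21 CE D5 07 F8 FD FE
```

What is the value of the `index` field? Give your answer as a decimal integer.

3587056101

`index` is the first field, at byte offset 0, occupying 4 bytes.
Bytes at offsets 0..3: E5 21 CE D5.
Little-endian stores the least-significant byte at the lowest address.
Reassemble most-significant byte first: D5 CE 21 E5 → 0xD5CE21E5.
0xD5CE21E5 = 3587056101.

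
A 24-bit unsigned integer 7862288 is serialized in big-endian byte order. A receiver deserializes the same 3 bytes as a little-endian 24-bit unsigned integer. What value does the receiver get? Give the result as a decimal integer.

7862288 in 24-bit hexadecimal is 0x77F810.
Stored big-endian, the bytes at ascending addresses are 77 F8 10.
Read back as little-endian, the first byte is least significant, giving 0x10F877.
0x10F877 = 1112183.

1112183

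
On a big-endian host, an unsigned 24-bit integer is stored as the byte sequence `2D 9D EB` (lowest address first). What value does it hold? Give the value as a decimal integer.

2989547

In big-endian order the high byte comes first in memory.
The bytes are already most-significant first: 0x2D9DEB.
0x2D9DEB = 2989547.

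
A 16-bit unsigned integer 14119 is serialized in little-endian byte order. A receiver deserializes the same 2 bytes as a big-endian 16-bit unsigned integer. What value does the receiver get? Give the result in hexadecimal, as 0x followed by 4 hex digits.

0x2737

14119 in 16-bit hexadecimal is 0x3727.
Stored little-endian, the bytes at ascending addresses are 27 37.
Read back as big-endian, the last byte is least significant, giving 0x2737.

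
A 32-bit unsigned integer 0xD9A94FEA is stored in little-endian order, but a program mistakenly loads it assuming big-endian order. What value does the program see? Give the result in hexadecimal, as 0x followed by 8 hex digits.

0xEA4FA9D9

Stored little-endian, the bytes at ascending addresses are EA 4F A9 D9.
Read back as big-endian, the last byte is least significant, giving 0xEA4FA9D9.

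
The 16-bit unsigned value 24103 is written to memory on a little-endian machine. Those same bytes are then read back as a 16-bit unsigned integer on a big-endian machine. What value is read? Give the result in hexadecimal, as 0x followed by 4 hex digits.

0x275E

24103 in 16-bit hexadecimal is 0x5E27.
Stored little-endian, the bytes at ascending addresses are 27 5E.
Read back as big-endian, the last byte is least significant, giving 0x275E.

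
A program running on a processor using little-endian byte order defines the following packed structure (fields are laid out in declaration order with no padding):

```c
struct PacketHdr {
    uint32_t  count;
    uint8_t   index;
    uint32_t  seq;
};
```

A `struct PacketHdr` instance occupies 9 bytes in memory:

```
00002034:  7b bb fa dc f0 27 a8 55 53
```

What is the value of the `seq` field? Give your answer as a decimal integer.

`seq` follows `count` (4 B), `index` (1 B), so it starts at offset 4 + 1 = 5 and occupies 4 bytes.
Bytes at offsets 5..8: 27 A8 55 53.
Little-endian: lowest address holds the least-significant byte.
Reassemble most-significant byte first: 53 55 A8 27 → 0x5355A827.
0x5355A827 = 1398122535.

1398122535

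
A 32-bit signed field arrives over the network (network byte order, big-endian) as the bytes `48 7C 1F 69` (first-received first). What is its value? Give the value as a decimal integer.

In big-endian order the high byte comes first in memory.
The bytes are already most-significant first: 0x487C1F69.
0x487C1F69 = 1216094057.

1216094057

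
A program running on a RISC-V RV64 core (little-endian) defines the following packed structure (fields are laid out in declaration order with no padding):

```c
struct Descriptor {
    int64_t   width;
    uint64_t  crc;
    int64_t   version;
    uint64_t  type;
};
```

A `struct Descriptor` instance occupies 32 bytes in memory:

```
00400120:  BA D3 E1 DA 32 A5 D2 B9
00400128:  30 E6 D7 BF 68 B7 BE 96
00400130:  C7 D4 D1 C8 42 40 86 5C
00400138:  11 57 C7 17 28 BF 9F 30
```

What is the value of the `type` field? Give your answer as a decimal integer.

`type` follows `width` (8 B), `crc` (8 B), `version` (8 B), so it starts at offset 8 + 8 + 8 = 24 and occupies 8 bytes.
Bytes at offsets 24..31: 11 57 C7 17 28 BF 9F 30.
In little-endian order the low byte comes first in memory.
Reassemble most-significant byte first: 30 9F BF 28 17 C7 57 11 → 0x309FBF2817C75711.
0x309FBF2817C75711 = 3503729214036072209.

3503729214036072209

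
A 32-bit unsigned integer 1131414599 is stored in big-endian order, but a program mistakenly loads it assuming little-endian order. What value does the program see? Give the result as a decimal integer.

1191473219

1131414599 in 32-bit hexadecimal is 0x43700447.
Stored big-endian, the bytes at ascending addresses are 43 70 04 47.
Read back as little-endian, the first byte is least significant, giving 0x47047043.
0x47047043 = 1191473219.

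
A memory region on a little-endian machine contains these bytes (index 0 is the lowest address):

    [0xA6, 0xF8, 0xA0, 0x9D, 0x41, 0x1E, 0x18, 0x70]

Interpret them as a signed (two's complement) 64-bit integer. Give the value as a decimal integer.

Little-endian: lowest address holds the least-significant byte.
Reassemble most-significant byte first: 70 18 1E 41 9D A0 F8 A6 → 0x70181E419DA0F8A6.
0x70181E419DA0F8A6 = 8077239198855264422.

8077239198855264422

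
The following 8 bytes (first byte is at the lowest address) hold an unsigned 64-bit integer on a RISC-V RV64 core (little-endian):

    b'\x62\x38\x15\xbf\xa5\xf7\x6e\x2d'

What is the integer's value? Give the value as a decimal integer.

3273826270392432738

Little-endian stores the least-significant byte at the lowest address.
Reassemble most-significant byte first: 2D 6E F7 A5 BF 15 38 62 → 0x2D6EF7A5BF153862.
0x2D6EF7A5BF153862 = 3273826270392432738.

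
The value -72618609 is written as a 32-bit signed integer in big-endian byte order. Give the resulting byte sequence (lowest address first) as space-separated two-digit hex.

FB AB ED 8F

Two's complement of -72618609 in 32 bits: 72618609 = 0x04541271; invert → 0xFBABED8E; add 1 → 0xFBABED8F.
Split into bytes (most-significant first): FB AB ED 8F.
Big-endian stores the most-significant byte at the lowest address.
So the memory order matches the most-significant-first order: FB AB ED 8F.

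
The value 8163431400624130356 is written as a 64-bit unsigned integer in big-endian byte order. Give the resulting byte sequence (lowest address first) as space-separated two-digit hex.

71 4A 55 9B 6E 78 89 34

8163431400624130356 in hexadecimal, padded to 64 bits, is 0x714A559B6E788934.
Split into bytes (most-significant first): 71 4A 55 9B 6E 78 89 34.
In big-endian order the high byte comes first in memory.
So the memory order matches the most-significant-first order: 71 4A 55 9B 6E 78 89 34.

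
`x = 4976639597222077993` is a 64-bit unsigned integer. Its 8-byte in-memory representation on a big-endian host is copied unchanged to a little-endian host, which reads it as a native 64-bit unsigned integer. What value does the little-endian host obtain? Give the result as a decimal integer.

3001245250108985413

4976639597222077993 in 64-bit hexadecimal is 0x45109358A790A629.
Stored big-endian, the bytes at ascending addresses are 45 10 93 58 A7 90 A6 29.
Read back as little-endian, the first byte is least significant, giving 0x29A690A758931045.
0x29A690A758931045 = 3001245250108985413.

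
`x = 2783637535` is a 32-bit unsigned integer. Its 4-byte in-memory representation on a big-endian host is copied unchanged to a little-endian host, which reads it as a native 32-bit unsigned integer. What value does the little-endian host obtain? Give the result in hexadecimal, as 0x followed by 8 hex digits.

0x1FF0EAA5

2783637535 in 32-bit hexadecimal is 0xA5EAF01F.
Stored big-endian, the bytes at ascending addresses are A5 EA F0 1F.
Read back as little-endian, the first byte is least significant, giving 0x1FF0EAA5.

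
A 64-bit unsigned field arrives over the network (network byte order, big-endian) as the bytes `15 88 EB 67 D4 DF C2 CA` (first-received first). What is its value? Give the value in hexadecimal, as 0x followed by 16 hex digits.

0x1588EB67D4DFC2CA

Big-endian stores the most-significant byte at the lowest address.
The bytes are already most-significant first: 0x1588EB67D4DFC2CA.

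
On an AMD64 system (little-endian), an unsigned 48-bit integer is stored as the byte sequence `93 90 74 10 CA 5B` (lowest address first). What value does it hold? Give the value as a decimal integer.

100923417596051

Little-endian stores the least-significant byte at the lowest address.
Reassemble most-significant byte first: 5B CA 10 74 90 93 → 0x5BCA10749093.
0x5BCA10749093 = 100923417596051.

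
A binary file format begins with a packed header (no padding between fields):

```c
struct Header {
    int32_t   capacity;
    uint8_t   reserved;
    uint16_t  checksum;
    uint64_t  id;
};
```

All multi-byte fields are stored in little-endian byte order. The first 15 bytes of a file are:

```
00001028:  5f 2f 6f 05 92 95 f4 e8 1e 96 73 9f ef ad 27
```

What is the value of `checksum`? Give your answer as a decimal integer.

62613

`checksum` follows `capacity` (4 B), `reserved` (1 B), so it starts at offset 4 + 1 = 5 and occupies 2 bytes.
Bytes at offsets 5..6: 95 F4.
In little-endian order the low byte comes first in memory.
Reassemble most-significant byte first: F4 95 → 0xF495.
0xF495 = 62613.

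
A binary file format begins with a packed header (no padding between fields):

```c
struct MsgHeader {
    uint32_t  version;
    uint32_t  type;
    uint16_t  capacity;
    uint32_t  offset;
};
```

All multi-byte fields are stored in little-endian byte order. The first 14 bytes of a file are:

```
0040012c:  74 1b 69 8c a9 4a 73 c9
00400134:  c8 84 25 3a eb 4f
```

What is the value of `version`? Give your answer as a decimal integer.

`version` is the first field, at byte offset 0, occupying 4 bytes.
Bytes at offsets 0..3: 74 1B 69 8C.
Little-endian: lowest address holds the least-significant byte.
Reassemble most-significant byte first: 8C 69 1B 74 → 0x8C691B74.
0x8C691B74 = 2355698548.

2355698548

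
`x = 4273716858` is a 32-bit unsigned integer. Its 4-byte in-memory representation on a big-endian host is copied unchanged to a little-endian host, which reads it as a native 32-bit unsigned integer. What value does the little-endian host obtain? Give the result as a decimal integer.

4273716858 in 32-bit hexadecimal is 0xFEBBBE7A.
Stored big-endian, the bytes at ascending addresses are FE BB BE 7A.
Read back as little-endian, the first byte is least significant, giving 0x7ABEBBFE.
0x7ABEBBFE = 2059320318.

2059320318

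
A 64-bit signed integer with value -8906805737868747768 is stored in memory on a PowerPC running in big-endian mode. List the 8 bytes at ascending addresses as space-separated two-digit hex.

84 64 AB 5F 26 EC 1C 08

Two's complement of -8906805737868747768 in 64 bits: 8906805737868747768 = 0x7B9B54A0D913E3F8; invert → 0x8464AB5F26EC1C07; add 1 → 0x8464AB5F26EC1C08.
Split into bytes (most-significant first): 84 64 AB 5F 26 EC 1C 08.
In big-endian order the high byte comes first in memory.
So the memory order matches the most-significant-first order: 84 64 AB 5F 26 EC 1C 08.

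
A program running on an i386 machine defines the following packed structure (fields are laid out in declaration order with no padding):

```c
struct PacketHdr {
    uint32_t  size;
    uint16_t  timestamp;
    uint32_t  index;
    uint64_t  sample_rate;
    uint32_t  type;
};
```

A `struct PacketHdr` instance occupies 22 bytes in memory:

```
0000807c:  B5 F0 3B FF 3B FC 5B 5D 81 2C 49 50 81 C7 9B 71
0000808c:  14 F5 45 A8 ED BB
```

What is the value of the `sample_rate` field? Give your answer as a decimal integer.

`sample_rate` follows `size` (4 B), `timestamp` (2 B), `index` (4 B), so it starts at offset 4 + 2 + 4 = 10 and occupies 8 bytes.
Bytes at offsets 10..17: 49 50 81 C7 9B 71 14 F5.
Little-endian stores the least-significant byte at the lowest address.
Reassemble most-significant byte first: F5 14 71 9B C7 81 50 49 → 0xF514719BC7815049.
0xF514719BC7815049 = 17659864952707567689.

17659864952707567689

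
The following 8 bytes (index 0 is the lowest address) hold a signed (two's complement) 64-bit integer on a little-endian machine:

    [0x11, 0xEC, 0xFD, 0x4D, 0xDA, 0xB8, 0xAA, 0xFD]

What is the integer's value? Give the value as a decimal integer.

Little-endian: lowest address holds the least-significant byte.
Reassemble most-significant byte first: FD AA B8 DA 4D FD EC 11 → 0xFDAAB8DA4DFDEC11.
Top bit is set, so as a signed 64-bit value this is 0xFDAAB8DA4DFDEC11 − 2^64 = -168118788322104303.

-168118788322104303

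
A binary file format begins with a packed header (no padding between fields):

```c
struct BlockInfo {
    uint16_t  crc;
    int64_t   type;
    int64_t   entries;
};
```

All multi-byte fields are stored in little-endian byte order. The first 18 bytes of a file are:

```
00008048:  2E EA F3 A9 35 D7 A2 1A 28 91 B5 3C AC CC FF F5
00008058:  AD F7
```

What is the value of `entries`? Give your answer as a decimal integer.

`entries` follows `crc` (2 B), `type` (8 B), so it starts at offset 2 + 8 = 10 and occupies 8 bytes.
Bytes at offsets 10..17: B5 3C AC CC FF F5 AD F7.
Little-endian: lowest address holds the least-significant byte.
Reassemble most-significant byte first: F7 AD F5 FF CC AC 3C B5 → 0xF7ADF5FFCCAC3CB5.
Top bit is set, so as a signed 64-bit value this is 0xF7ADF5FFCCAC3CB5 − 2^64 = -599552696371102539.

-599552696371102539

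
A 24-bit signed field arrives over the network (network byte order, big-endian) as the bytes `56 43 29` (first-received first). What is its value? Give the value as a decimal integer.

5653289

Big-endian: lowest address holds the most-significant byte.
The bytes are already most-significant first: 0x564329.
0x564329 = 5653289.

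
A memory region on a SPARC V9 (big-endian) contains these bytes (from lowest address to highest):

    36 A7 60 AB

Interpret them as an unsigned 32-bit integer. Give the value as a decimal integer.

916938923

Big-endian: lowest address holds the most-significant byte.
The bytes are already most-significant first: 0x36A760AB.
0x36A760AB = 916938923.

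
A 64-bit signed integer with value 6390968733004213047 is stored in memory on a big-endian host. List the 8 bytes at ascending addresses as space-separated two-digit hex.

58 B1 48 33 AD 58 2B 37

6390968733004213047 in hexadecimal, padded to 64 bits, is 0x58B14833AD582B37.
Split into bytes (most-significant first): 58 B1 48 33 AD 58 2B 37.
In big-endian order the high byte comes first in memory.
So the memory order matches the most-significant-first order: 58 B1 48 33 AD 58 2B 37.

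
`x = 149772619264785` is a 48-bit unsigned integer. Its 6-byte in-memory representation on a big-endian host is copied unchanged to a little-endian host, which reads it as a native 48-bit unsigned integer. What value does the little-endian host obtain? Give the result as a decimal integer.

19463796111240

149772619264785 in 48-bit hexadecimal is 0x8837A7C4B311.
Stored big-endian, the bytes at ascending addresses are 88 37 A7 C4 B3 11.
Read back as little-endian, the first byte is least significant, giving 0x11B3C4A73788.
0x11B3C4A73788 = 19463796111240.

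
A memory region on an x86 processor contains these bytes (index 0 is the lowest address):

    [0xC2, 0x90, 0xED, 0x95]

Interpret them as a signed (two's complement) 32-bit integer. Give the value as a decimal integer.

Little-endian stores the least-significant byte at the lowest address.
Reassemble most-significant byte first: 95 ED 90 C2 → 0x95ED90C2.
Top bit is set, so as a signed 32-bit value this is 0x95ED90C2 − 2^32 = -1779593022.

-1779593022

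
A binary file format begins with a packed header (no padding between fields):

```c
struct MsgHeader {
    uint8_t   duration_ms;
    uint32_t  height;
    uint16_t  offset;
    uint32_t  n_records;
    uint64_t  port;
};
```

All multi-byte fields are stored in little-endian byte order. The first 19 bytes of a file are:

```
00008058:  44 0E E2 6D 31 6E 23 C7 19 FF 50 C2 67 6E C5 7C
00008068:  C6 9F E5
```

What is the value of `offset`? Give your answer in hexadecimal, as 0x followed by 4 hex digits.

0x236E

`offset` follows `duration_ms` (1 B), `height` (4 B), so it starts at offset 1 + 4 = 5 and occupies 2 bytes.
Bytes at offsets 5..6: 6E 23.
Little-endian stores the least-significant byte at the lowest address.
Reassemble most-significant byte first: 23 6E → 0x236E.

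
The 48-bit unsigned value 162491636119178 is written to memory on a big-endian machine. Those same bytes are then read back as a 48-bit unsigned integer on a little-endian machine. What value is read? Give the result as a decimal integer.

152790224128403

162491636119178 in 48-bit hexadecimal is 0x93C9083FF68A.
Stored big-endian, the bytes at ascending addresses are 93 C9 08 3F F6 8A.
Read back as little-endian, the first byte is least significant, giving 0x8AF63F08C993.
0x8AF63F08C993 = 152790224128403.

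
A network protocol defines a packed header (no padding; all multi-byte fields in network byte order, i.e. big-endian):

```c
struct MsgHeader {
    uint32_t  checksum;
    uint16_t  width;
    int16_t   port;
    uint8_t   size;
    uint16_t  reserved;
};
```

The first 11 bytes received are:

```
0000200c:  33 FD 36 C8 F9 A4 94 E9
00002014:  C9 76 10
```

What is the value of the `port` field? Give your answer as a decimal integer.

`port` follows `checksum` (4 B), `width` (2 B), so it starts at offset 4 + 2 = 6 and occupies 2 bytes.
Bytes at offsets 6..7: 94 E9.
Big-endian stores the most-significant byte at the lowest address.
The bytes are already most-significant first: 0x94E9.
Top bit is set, so as a signed 16-bit value this is 0x94E9 − 2^16 = -27415.

-27415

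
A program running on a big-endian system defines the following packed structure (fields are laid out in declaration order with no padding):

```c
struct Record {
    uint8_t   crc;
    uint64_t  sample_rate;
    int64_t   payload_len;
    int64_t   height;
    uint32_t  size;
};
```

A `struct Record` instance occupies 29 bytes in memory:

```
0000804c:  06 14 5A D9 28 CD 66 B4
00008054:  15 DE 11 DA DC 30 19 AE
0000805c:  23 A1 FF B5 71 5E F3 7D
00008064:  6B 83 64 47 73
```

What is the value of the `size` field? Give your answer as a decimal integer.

`size` follows `crc` (1 B), `sample_rate` (8 B), `payload_len` (8 B), `height` (8 B), so it starts at offset 1 + 8 + 8 + 8 = 25 and occupies 4 bytes.
Bytes at offsets 25..28: 83 64 47 73.
In big-endian order the high byte comes first in memory.
The bytes are already most-significant first: 0x83644773.
0x83644773 = 2204387187.

2204387187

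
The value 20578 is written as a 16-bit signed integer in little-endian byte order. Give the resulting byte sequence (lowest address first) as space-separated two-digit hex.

20578 in hexadecimal, padded to 16 bits, is 0x5062.
Split into bytes (most-significant first): 50 62.
Little-endian: lowest address holds the least-significant byte.
So at ascending addresses the bytes are 62 50.

62 50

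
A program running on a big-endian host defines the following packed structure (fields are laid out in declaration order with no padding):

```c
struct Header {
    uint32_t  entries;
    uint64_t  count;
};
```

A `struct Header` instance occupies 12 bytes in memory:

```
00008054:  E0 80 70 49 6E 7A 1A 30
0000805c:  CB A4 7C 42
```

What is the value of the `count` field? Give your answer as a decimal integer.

7960704088208079938

`count` follows `entries` (4 bytes), so it starts at byte offset 4 and occupies 8 bytes.
Bytes at offsets 4..11: 6E 7A 1A 30 CB A4 7C 42.
In big-endian order the high byte comes first in memory.
The bytes are already most-significant first: 0x6E7A1A30CBA47C42.
0x6E7A1A30CBA47C42 = 7960704088208079938.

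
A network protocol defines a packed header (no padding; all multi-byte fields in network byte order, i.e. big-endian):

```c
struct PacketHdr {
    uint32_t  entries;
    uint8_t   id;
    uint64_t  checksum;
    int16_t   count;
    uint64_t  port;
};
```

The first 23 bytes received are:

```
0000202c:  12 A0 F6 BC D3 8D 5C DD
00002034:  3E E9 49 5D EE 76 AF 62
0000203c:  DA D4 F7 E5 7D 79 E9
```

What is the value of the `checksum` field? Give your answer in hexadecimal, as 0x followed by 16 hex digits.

`checksum` follows `entries` (4 B), `id` (1 B), so it starts at offset 4 + 1 = 5 and occupies 8 bytes.
Bytes at offsets 5..12: 8D 5C DD 3E E9 49 5D EE.
Big-endian: lowest address holds the most-significant byte.
The bytes are already most-significant first: 0x8D5CDD3EE9495DEE.

0x8D5CDD3EE9495DEE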